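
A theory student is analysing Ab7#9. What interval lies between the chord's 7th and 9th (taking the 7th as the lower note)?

augmented third

Ab dominant seventh sharp nine is spelled Ab, C, Eb, Gb, B.
7th = Gb; 9th = B.
Gb up to B is 5 semitones, a half step wider than a major third, so the interval is augmented.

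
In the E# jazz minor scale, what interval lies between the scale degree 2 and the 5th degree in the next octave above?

perfect eleventh

The scale runs E# F## G# A# B# C## D##.
So we need the interval from F## up to B#.
From F## to B# is 17 semitones, exactly the perfect eleventh.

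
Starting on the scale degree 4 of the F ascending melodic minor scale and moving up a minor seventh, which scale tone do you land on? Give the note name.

Ab

The scale is F G Ab Bb C D E.
The scale degree 4 is Bb; a minor seventh above that is Ab — scale degree 3.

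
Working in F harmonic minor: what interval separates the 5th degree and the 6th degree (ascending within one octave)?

minor second

Spelling F harmonic minor: F G A♭ B♭ C D♭ E.
So we need the interval from C up to D♭.
From C to D♭: 1 semitone over a second = minor.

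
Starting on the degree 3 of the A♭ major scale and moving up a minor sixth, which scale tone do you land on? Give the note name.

The scale is A♭ B♭ C D♭ E♭ F G.
The degree 3 is C; a minor sixth above that is A♭ — scale degree 1.

Ab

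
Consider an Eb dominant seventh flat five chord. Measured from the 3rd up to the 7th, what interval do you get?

Eb7b5 (Eb dominant seventh flat five) is spelled Eb, G, Bbb, Db.
That puts G below Db.
From G to Db: 6 semitones over a fifth = diminished.

d5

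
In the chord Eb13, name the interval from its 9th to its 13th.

P5

Eb13 is spelled Eb G Bb Db F C.
9th = F; 13th = C.
From F to C is 7 semitones, exactly the perfect fifth.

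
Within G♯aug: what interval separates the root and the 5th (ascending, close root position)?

G♯aug: G♯-B♯-D𝄪.
So we need the interval from G♯ up to D𝄪.
5 letter names make it a fifth; at 8 semitones (a half step wider than perfect) the quality is augmented.

augmented fifth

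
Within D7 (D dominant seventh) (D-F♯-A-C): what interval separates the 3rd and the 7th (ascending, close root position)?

3rd = F♯; 7th = C.
From F♯ to C: 6 semitones over a fifth = diminished.

diminished fifth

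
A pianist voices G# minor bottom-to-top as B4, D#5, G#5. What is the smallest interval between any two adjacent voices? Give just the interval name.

Adjacent intervals: B4→D#5 = major third; D#5→G#5 = perfect fourth.
The smallest is B4 to D#5, a major third (4 semitones).

major third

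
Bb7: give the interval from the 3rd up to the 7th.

Bb7 (Bb dominant seventh): Bb–D–F–Ab.
So we need the interval from D up to Ab.
D up to Ab is 6 semitones, a half step narrower than a perfect fifth, so the interval is diminished.

diminished 5th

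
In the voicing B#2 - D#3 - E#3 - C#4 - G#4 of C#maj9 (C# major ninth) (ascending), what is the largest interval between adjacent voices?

minor sixth

Adjacent intervals: B#2→D#3 = minor third; D#3→E#3 = major second; E#3→C#4 = minor sixth; C#4→G#4 = perfect fifth.
The largest is E#3 to C#4, a minor sixth (8 semitones).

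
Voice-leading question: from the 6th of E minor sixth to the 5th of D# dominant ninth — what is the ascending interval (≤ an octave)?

E minor sixth has C# as its 6th, and D# dominant ninth has A# as its 5th.
From C# to A# is 9 semitones, exactly the major sixth.

major sixth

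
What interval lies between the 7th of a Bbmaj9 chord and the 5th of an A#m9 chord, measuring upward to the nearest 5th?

A5

Bbmaj9 has A as its 7th, and A#m9 has E# as its 5th.
From A to E#: 8 semitones over a fifth = augmented.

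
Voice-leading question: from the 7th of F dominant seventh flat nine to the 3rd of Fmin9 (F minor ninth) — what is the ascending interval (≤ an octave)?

F dominant seventh flat nine has Eb as its 7th, and Fmin9 (F minor ninth) has Ab as its 3rd.
From Eb to Ab is 5 semitones, exactly the perfect fourth.

perfect fourth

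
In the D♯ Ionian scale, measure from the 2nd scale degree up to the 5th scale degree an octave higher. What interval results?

perfect eleventh

Spelling the D♯ Ionian scale: D♯ E♯ F𝄪 G♯ A♯ B♯ C𝄪.
The 2nd scale degree is E♯ and the 5th scale degree (up an octave) is A♯.
E♯ up to A♯ spans 11 letter names and 17 semitones — a perfect eleventh.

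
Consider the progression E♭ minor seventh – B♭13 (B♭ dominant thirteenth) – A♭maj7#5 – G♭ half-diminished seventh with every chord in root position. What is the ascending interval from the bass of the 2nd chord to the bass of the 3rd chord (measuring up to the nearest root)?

The roots are B♭ and A♭.
B♭ up to A♭ is 10 semitones, a half step narrower than a major seventh, so the interval is minor.

minor seventh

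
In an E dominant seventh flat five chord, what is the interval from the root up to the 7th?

minor 7th

E dominant seventh flat five: E G♯ B♭ D.
The root is E and the 7th is D.
From E to D: 10 semitones over a seventh = minor.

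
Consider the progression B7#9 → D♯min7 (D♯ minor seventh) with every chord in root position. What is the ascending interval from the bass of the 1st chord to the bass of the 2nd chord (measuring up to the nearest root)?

major third

The roots are B and D♯.
B up to D♯ spans 3 letter names and 4 semitones — a major third.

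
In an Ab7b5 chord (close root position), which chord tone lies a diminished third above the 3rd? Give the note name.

Ebb

Ab dominant seventh flat five is spelled Ab-C-Ebb-Gb.
The 3rd is C. A diminished third above C is Ebb.
Ebb is the chord's 5th.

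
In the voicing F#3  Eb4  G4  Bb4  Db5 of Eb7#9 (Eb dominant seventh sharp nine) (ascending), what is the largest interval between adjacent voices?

Adjacent intervals: F#3→Eb4 = diminished seventh; Eb4→G4 = major third; G4→Bb4 = minor third; Bb4→Db5 = minor third.
The largest is F#3 to Eb4, a diminished seventh (9 semitones).

d7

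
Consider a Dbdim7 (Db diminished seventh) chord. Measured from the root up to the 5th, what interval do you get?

d5

The chord tones of Db diminished seventh are Db, Fb, Abb, Cbb.
The root is Db and the 5th is Abb.
Db up to Abb is 6 semitones, a half step narrower than a perfect fifth, so the interval is diminished.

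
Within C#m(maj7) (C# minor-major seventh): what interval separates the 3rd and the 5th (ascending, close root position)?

C# minor-major seventh is spelled C#-E-G#-B#.
The 3rd is E and the 5th is G#.
From E to G# is 4 semitones, exactly the major third.

major third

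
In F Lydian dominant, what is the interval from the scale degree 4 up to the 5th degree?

F lydian dominant: F G A B C D Eb.
Scale degree 4 = B; 5th degree = C.
B up to C is 1 semitone, a half step narrower than a major second, so the interval is minor.

minor second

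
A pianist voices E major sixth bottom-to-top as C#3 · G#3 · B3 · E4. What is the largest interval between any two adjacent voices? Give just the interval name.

Adjacent intervals: C#3→G#3 = perfect fifth; G#3→B3 = minor third; B3→E4 = perfect fourth.
The largest is C#3 to G#3, a perfect fifth (7 semitones).

perfect fifth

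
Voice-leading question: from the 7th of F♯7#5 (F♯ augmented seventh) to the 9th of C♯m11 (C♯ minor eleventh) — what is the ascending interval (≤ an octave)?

major seventh

F♯7#5 (F♯ augmented seventh) has E as its 7th, and C♯m11 (C♯ minor eleventh) has D♯ as its 9th.
From E to D♯ is 11 semitones, exactly the major seventh.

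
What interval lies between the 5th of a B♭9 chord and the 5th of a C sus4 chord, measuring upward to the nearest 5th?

The 5th of B♭9 is F; the 5th of C sus4 is G.
Counting 2 letters and 2 half steps from F gives a major second.

major 2nd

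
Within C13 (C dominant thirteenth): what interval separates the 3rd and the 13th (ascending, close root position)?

C13 (C dominant thirteenth): C E G Bb D A.
The 3rd is E and the 13th is A.
E up to A spans 11 letter names and 17 semitones — a perfect eleventh.

perfect eleventh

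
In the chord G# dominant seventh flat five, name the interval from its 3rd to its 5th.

Spelling the chord: G#-B#-D-F#.
So we need the interval from B# up to D.
From B# to D: 2 semitones over a third = diminished.

diminished third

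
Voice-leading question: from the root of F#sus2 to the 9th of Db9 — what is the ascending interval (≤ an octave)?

diminished seventh

The root of F#sus2 is F#; the 9th of Db9 is Eb.
From F# to Eb: 9 semitones over a seventh = diminished.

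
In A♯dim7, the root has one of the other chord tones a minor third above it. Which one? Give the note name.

C#

Spelling the chord: A♯ C♯ E G.
The root is A♯. A minor third above A♯ is C♯.
C♯ is the chord's 3rd.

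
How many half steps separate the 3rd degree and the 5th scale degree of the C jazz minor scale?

4

The scale is C D Eb F G A B.
Eb up to G is a major third — 4 semitones.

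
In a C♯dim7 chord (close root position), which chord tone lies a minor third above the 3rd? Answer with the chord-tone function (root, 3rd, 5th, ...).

5th

C♯°7: C♯–E–G–B♭.
The 3rd is E. A minor third above E is G.
G is the chord's 5th.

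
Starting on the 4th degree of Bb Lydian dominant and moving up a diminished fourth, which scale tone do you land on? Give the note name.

Ab

The scale is Bb C D E F G Ab.
The 4th degree is E; a diminished fourth above that is Ab — scale degree 7.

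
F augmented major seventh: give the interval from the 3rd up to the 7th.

perfect fifth

The chord tones of Fmaj7#5 are F A C# E.
That puts A below E.
A up to E spans 5 letter names and 7 semitones — a perfect fifth.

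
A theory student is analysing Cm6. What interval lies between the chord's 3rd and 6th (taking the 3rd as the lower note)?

augmented fourth

C minor sixth: C Eb G A.
The 3rd is Eb and the 6th is A.
From Eb to A: 6 semitones over a fourth = augmented.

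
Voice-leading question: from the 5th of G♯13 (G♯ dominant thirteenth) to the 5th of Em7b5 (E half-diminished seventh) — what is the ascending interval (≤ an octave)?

The 5th of G♯13 (G♯ dominant thirteenth) is D♯; the 5th of Em7b5 (E half-diminished seventh) is B♭.
6 letter names make it a sixth; at 7 semitones (a whole step narrower than major) the quality is diminished.

d6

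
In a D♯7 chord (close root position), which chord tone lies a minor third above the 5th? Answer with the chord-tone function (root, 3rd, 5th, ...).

7th

D♯ dominant seventh: D♯-F𝄪-A♯-C♯.
The 5th is A♯. A minor third above A♯ is C♯.
C♯ is the chord's 7th.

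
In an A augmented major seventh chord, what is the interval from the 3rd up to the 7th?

Amaj7#5 is spelled A–C#–E#–G#.
That puts C# below G#.
C# up to G# spans 5 letter names and 7 semitones — a perfect fifth.

perfect fifth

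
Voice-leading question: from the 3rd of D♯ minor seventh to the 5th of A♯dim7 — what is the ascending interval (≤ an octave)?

D♯ minor seventh has F♯ as its 3rd, and A♯dim7 has E as its 5th.
7 letter names make it a seventh; at 10 semitones (a half step narrower than major) the quality is minor.

minor 7th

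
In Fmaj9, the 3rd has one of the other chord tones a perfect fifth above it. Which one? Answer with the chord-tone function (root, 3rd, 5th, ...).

7th

F major ninth is spelled F-A-C-E-G.
The 3rd is A. A perfect fifth above A is E.
E is the chord's 7th.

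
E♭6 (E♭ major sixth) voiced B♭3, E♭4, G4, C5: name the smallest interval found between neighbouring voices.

Adjacent intervals: B♭3→E♭4 = perfect fourth; E♭4→G4 = major third; G4→C5 = perfect fourth.
The smallest is E♭4 to G4, a major third (4 semitones).

major third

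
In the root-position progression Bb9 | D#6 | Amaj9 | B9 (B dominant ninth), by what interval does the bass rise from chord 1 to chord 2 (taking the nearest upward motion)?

augmented 3rd

The roots are Bb and D#.
From Bb to D#: 5 semitones over a third = augmented.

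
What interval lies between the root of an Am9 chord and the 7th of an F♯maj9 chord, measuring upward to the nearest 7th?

augmented fifth

The root of Am9 is A; the 7th of F♯maj9 is E♯.
From A to E♯: 8 semitones over a fifth = augmented.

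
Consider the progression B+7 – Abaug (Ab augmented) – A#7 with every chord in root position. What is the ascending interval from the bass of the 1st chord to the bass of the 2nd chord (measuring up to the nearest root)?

The roots are B and Ab.
7 letter names make it a seventh; at 9 semitones (a whole step narrower than major) the quality is diminished.

diminished 7th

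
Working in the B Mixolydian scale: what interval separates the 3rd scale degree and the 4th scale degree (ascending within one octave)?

minor second

B mixolydian: B C# D# E F# G# A.
So we need the interval from D# up to E.
D# up to E is 1 semitone, a half step narrower than a major second, so the interval is minor.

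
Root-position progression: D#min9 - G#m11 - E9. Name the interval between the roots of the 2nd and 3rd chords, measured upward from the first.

The roots are G# and E.
From G# to E: 8 semitones over a sixth = minor.

minor sixth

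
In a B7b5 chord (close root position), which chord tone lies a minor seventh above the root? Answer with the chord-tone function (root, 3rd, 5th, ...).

7th

B7b5 (B dominant seventh flat five): B-D#-F-A.
The root is B. A minor seventh above B is A.
A is the chord's 7th.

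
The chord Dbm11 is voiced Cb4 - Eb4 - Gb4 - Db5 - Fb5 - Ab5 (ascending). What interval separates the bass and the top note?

major thirteenth

The outer voices are Cb4 and Ab5.
From Cb to Ab is 21 semitones, exactly the major thirteenth.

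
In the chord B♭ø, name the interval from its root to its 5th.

diminished fifth

B♭m7b5 (B♭ half-diminished seventh): B♭, D♭, F♭, A♭.
The root is B♭ and the 5th is F♭.
5 letter names make it a fifth; at 6 semitones (a half step narrower than perfect) the quality is diminished.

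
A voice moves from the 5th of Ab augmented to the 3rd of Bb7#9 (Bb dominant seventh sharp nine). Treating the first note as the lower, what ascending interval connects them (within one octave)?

Ab augmented has E as its 5th, and Bb7#9 (Bb dominant seventh sharp nine) has D as its 3rd.
From E to D: 10 semitones over a seventh = minor.

minor 7th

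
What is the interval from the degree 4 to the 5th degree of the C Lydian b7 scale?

The scale runs C D E F# G A Bb.
The degree 4 is F# and the degree 5 is G.
From F# to G: 1 semitone over a second = minor.

minor second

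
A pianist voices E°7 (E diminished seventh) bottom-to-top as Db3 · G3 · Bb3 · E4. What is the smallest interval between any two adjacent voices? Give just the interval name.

Adjacent intervals: Db3→G3 = augmented fourth; G3→Bb3 = minor third; Bb3→E4 = augmented fourth.
The smallest is G3 to Bb3, a minor third (3 semitones).

minor 3rd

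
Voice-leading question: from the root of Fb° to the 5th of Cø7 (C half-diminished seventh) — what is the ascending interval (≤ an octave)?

The root of Fb° is Fb; the 5th of Cø7 (C half-diminished seventh) is Gb.
Counting 2 letters and 2 half steps from Fb gives a major second.

major second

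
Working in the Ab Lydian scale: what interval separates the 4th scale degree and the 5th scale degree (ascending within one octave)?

The scale runs Ab Bb C D Eb F G.
That puts D below Eb.
2 letter names make it a second; at 1 semitone (a half step narrower than major) the quality is minor.

minor second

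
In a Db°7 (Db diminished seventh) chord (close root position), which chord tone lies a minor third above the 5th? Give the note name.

The chord tones of Dbdim7 are Db-Fb-Abb-Cbb.
The 5th is Abb. A minor third above Abb is Cbb.
Cbb is the chord's 7th.

Cbb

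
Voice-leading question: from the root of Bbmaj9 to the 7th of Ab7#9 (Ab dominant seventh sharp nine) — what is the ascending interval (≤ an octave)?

minor sixth

The root of Bbmaj9 is Bb; the 7th of Ab7#9 (Ab dominant seventh sharp nine) is Gb.
From Bb to Gb: 8 semitones over a sixth = minor.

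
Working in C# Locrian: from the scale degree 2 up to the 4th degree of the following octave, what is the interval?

C# locrian: C# D E F# G A B.
Scale degree 2 = D; 4th scale degree (up an octave) = F#.
D up to F# spans 10 letter names and 16 semitones — a major tenth.

major 10th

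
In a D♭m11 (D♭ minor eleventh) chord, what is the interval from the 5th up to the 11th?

minor 7th

D♭m11: D♭-F♭-A♭-C♭-E♭-G♭.
5th = A♭; 11th = G♭.
A♭ up to G♭ is 10 semitones, a half step narrower than a major seventh, so the interval is minor.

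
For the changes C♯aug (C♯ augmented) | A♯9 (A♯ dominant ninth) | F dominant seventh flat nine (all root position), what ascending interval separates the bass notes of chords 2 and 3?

d6

The roots are A♯ and F.
6 letter names make it a sixth; at 7 semitones (a whole step narrower than major) the quality is diminished.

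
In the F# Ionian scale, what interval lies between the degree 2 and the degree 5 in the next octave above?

The scale runs F# G# A# B C# D# E#.
Degree 2 = G#; 5th degree (up an octave) = C#.
G# up to C# spans 11 letter names and 17 semitones — a perfect eleventh.

perfect eleventh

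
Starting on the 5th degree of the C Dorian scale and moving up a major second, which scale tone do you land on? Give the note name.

A

The scale is C D Eb F G A Bb.
The 5th degree is G; a major second above that is A — scale degree 6.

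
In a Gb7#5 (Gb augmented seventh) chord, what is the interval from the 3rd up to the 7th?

d5

Gb augmented seventh is spelled Gb, Bb, D, Fb.
3rd = Bb; 7th = Fb.
Bb up to Fb is 6 semitones, a half step narrower than a perfect fifth, so the interval is diminished.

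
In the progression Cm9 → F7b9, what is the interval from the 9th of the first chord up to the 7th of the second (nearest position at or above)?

Cm9 has D as its 9th, and F7b9 has E♭ as its 7th.
D up to E♭ is 1 semitone, a half step narrower than a major second, so the interval is minor.

minor 2nd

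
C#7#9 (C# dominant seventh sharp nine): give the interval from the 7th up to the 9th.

augmented third

C# dominant seventh sharp nine: C# E# G# B D##.
That puts B below D##.
From B to D##: 5 semitones over a third = augmented.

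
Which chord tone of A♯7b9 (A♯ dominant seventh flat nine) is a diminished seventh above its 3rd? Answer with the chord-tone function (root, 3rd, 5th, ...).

Spelling the chord: A♯ C𝄪 E♯ G♯ B.
The 3rd is C𝄪. A diminished seventh above C𝄪 is B.
B is the chord's 9th.

9th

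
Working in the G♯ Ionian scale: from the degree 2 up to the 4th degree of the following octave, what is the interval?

minor tenth

Spelling the G♯ Ionian scale: G♯ A♯ B♯ C♯ D♯ E♯ F𝄪.
That puts A♯ below C♯.
10 letter names make it a tenth; at 15 semitones (a half step narrower than major) the quality is minor.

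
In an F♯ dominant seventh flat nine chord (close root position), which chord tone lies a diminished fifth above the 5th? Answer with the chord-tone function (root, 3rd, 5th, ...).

9th

The chord tones of F♯7b9 are F♯, A♯, C♯, E, G.
The 5th is C♯. A diminished fifth above C♯ is G.
G is the chord's 9th.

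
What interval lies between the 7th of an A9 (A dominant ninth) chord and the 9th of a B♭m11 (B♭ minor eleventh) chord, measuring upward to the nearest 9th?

perfect fourth

The 7th of A9 (A dominant ninth) is G; the 9th of B♭m11 (B♭ minor eleventh) is C.
G up to C spans 4 letter names and 5 semitones — a perfect fourth.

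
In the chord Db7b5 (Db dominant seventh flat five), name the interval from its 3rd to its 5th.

Db7b5: Db–F–Abb–Cb.
3rd = F; 5th = Abb.
3 letter names make it a third; at 2 semitones (a whole step narrower than major) the quality is diminished.

diminished third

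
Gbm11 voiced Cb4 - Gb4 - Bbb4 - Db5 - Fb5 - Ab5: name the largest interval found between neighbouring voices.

Adjacent intervals: Cb4→Gb4 = perfect fifth; Gb4→Bbb4 = minor third; Bbb4→Db5 = major third; Db5→Fb5 = minor third; Fb5→Ab5 = major third.
The largest is Cb4 to Gb4, a perfect fifth (7 semitones).

perfect fifth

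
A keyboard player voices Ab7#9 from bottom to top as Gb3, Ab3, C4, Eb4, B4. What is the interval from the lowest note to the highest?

The outer voices are Gb3 and B4.
Gb up to B is 17 semitones, a half step wider than a major tenth, so the interval is augmented.

augmented 10th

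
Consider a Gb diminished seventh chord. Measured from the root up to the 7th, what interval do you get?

d7

Spelling the chord: Gb Bbb Dbb Fbb.
The root is Gb and the 7th is Fbb.
7 letter names make it a seventh; at 9 semitones (a whole step narrower than major) the quality is diminished.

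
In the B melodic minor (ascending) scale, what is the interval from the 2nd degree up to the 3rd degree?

minor second

The scale runs B C# D E F# G# A#.
2nd degree = C#; degree 3 = D.
2 letter names make it a second; at 1 semitone (a half step narrower than major) the quality is minor.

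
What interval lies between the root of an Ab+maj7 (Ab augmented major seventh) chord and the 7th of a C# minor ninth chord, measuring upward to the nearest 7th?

The root of Ab+maj7 (Ab augmented major seventh) is Ab; the 7th of C# minor ninth is B.
Ab up to B is 3 semitones, a half step wider than a major second, so the interval is augmented.

A2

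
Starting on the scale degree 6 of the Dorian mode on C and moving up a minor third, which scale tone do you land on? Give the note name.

The scale is C D E♭ F G A B♭.
The scale degree 6 is A; a minor third above that is C — scale degree 1.

C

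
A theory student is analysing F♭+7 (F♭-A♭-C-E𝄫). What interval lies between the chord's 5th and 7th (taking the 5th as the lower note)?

5th = C; 7th = E𝄫.
C up to E𝄫 is 2 semitones, a whole step narrower than a major third, so the interval is diminished.

diminished 3rd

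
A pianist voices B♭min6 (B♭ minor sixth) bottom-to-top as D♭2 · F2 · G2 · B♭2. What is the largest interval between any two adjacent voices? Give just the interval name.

Adjacent intervals: D♭2→F2 = major third; F2→G2 = major second; G2→B♭2 = minor third.
The largest is D♭2 to F2, a major third (4 semitones).

major third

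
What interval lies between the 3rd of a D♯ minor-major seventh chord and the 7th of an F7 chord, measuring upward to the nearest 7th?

diminished 7th

D♯ minor-major seventh has F♯ as its 3rd, and F7 has E♭ as its 7th.
From F♯ to E♭: 9 semitones over a seventh = diminished.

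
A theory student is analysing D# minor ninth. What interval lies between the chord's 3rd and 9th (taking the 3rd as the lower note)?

major 7th

The chord tones of D#min9 are D#–F#–A#–C#–E#.
The 3rd is F# and the 9th is E#.
From F# to E# is 11 semitones, exactly the major seventh.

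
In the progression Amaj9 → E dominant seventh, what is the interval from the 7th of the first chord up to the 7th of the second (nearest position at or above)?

Amaj9 has G♯ as its 7th, and E dominant seventh has D as its 7th.
From G♯ to D: 6 semitones over a fifth = diminished.

diminished fifth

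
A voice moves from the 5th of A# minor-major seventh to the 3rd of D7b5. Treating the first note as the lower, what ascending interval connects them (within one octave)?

A# minor-major seventh has E# as its 5th, and D7b5 has F# as its 3rd.
From E# to F#: 1 semitone over a second = minor.

minor 2nd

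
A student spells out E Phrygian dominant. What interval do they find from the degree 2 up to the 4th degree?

E phrygian dominant: E F G♯ A B C D.
That puts F below A.
From F to A is 4 semitones, exactly the major third.

major 3rd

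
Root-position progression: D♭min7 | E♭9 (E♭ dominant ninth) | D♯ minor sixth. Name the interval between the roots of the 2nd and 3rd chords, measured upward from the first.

augmented seventh

The roots are E♭ and D♯.
From E♭ to D♯: 12 semitones over a seventh = augmented.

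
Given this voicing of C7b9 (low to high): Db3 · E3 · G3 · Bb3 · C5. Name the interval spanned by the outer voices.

major 14th

The outer voices are Db3 and C5.
Counting 14 letters and 23 half steps from Db gives a major fourteenth.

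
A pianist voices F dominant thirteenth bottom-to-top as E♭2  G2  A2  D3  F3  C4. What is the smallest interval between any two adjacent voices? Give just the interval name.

Adjacent intervals: E♭2→G2 = major third; G2→A2 = major second; A2→D3 = perfect fourth; D3→F3 = minor third; F3→C4 = perfect fifth.
The smallest is G2 to A2, a major second (2 semitones).

major second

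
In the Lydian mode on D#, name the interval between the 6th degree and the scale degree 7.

Spelling the Lydian mode on D#: D# E# F## G## A# B# C##.
That puts B# below C##.
B# up to C## spans 2 letter names and 2 semitones — a major second.

M2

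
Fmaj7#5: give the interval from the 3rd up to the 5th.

F+maj7 is spelled F-A-C♯-E.
The 3rd is A and the 5th is C♯.
From A to C♯ is 4 semitones, exactly the major third.

major third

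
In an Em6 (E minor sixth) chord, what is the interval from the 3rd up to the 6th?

augmented fourth

The chord tones of Em6 are E G B C♯.
The 3rd is G and the 6th is C♯.
From G to C♯: 6 semitones over a fourth = augmented.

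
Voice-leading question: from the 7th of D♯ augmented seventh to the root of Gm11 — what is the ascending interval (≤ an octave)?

diminished fifth

The 7th of D♯ augmented seventh is C♯; the root of Gm11 is G.
C♯ up to G is 6 semitones, a half step narrower than a perfect fifth, so the interval is diminished.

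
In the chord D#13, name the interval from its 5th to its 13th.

major ninth

The chord tones of D#13 (D# dominant thirteenth) are D#-F##-A#-C#-E#-B#.
5th = A#; 13th = B#.
Counting 9 letters and 14 half steps from A# gives a major ninth.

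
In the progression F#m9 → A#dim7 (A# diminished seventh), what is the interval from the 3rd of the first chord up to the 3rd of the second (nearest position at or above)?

F#m9 has A as its 3rd, and A#dim7 (A# diminished seventh) has C# as its 3rd.
From A to C# is 4 semitones, exactly the major third.

M3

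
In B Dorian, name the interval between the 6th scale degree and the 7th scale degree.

m2

The scale runs B C♯ D E F♯ G♯ A.
That puts G♯ below A.
G♯ up to A is 1 semitone, a half step narrower than a major second, so the interval is minor.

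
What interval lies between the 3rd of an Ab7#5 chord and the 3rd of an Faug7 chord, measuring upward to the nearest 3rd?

major sixth

Ab7#5 has C as its 3rd, and Faug7 has A as its 3rd.
From C to A is 9 semitones, exactly the major sixth.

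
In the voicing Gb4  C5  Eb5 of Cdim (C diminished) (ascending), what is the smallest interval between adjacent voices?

minor 3rd

Adjacent intervals: Gb4→C5 = augmented fourth; C5→Eb5 = minor third.
The smallest is C5 to Eb5, a minor third (3 semitones).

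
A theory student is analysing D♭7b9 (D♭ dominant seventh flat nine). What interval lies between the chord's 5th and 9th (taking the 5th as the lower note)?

d5

D♭7b9: D♭–F–A♭–C♭–E𝄫.
5th = A♭; 9th = E𝄫.
5 letter names make it a fifth; at 6 semitones (a half step narrower than perfect) the quality is diminished.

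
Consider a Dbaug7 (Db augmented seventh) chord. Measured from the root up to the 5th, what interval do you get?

Db7#5 is spelled Db F A Cb.
The root is Db and the 5th is A.
5 letter names make it a fifth; at 8 semitones (a half step wider than perfect) the quality is augmented.

A5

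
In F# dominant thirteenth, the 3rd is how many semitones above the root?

4

F#13: F#–A#–C#–E–G#–D#.
F# to A# is a major third: 4 semitones.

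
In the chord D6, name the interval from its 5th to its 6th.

The chord tones of D6 are D-F♯-A-B.
That puts A below B.
Counting 2 letters and 2 half steps from A gives a major second.

major second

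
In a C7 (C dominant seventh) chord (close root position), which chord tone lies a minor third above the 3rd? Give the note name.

Spelling the chord: C–E–G–B♭.
The 3rd is E. A minor third above E is G.
G is the chord's 5th.

G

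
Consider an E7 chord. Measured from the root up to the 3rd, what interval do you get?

major third

E7 (E dominant seventh): E, G#, B, D.
Root = E; 3rd = G#.
From E to G# is 4 semitones, exactly the major third.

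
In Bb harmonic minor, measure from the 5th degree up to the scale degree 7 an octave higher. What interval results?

major tenth

Bb harmonic minor: Bb C Db Eb F Gb A.
5th degree = F; 7th scale degree (up an octave) = A.
Counting 10 letters and 16 half steps from F gives a major tenth.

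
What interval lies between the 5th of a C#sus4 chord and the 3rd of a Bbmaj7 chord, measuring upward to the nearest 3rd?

diminished fifth

The 5th of C#sus4 is G#; the 3rd of Bbmaj7 is D.
From G# to D: 6 semitones over a fifth = diminished.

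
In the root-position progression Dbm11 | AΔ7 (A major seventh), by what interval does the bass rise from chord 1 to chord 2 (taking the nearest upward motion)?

The roots are Db and A.
5 letter names make it a fifth; at 8 semitones (a half step wider than perfect) the quality is augmented.

augmented fifth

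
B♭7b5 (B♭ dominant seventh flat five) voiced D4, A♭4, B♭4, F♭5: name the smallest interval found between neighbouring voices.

Adjacent intervals: D4→A♭4 = diminished fifth; A♭4→B♭4 = major second; B♭4→F♭5 = diminished fifth.
The smallest is A♭4 to B♭4, a major second (2 semitones).

major second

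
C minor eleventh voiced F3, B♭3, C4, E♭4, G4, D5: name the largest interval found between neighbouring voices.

perfect fifth

Adjacent intervals: F3→B♭3 = perfect fourth; B♭3→C4 = major second; C4→E♭4 = minor third; E♭4→G4 = major third; G4→D5 = perfect fifth.
The largest is G4 to D5, a perfect fifth (7 semitones).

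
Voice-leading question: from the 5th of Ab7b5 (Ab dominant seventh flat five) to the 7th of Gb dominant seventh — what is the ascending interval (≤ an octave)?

Ab7b5 (Ab dominant seventh flat five) has Ebb as its 5th, and Gb dominant seventh has Fb as its 7th.
Counting 2 letters and 2 half steps from Ebb gives a major second.

major 2nd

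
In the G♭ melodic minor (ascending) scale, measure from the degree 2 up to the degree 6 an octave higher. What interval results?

perfect 12th

Spelling the G♭ melodic minor (ascending) scale: G♭ A♭ B𝄫 C♭ D♭ E♭ F.
So we need the interval from A♭ up to E♭.
Counting 12 letters and 19 half steps from A♭ gives a perfect twelfth.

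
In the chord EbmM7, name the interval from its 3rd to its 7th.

augmented fifth

Eb minor-major seventh: Eb-Gb-Bb-D.
That puts Gb below D.
From Gb to D: 8 semitones over a fifth = augmented.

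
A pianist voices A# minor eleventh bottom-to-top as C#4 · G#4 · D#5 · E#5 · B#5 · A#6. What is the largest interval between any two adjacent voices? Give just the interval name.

Adjacent intervals: C#4→G#4 = perfect fifth; G#4→D#5 = perfect fifth; D#5→E#5 = major second; E#5→B#5 = perfect fifth; B#5→A#6 = minor seventh.
The largest is B#5 to A#6, a minor seventh (10 semitones).

minor seventh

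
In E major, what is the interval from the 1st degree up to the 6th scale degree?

major sixth

Spelling E major: E F# G# A B C# D#.
The 1st degree is E and the 6th degree is C#.
Counting 6 letters and 9 half steps from E gives a major sixth.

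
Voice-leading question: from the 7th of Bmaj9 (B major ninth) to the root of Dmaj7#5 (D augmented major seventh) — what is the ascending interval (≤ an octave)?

The 7th of Bmaj9 (B major ninth) is A#; the root of Dmaj7#5 (D augmented major seventh) is D.
4 letter names make it a fourth; at 4 semitones (a half step narrower than perfect) the quality is diminished.

diminished 4th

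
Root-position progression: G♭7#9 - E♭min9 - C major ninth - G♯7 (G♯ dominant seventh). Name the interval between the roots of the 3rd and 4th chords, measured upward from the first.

augmented 5th

The roots are C and G♯.
5 letter names make it a fifth; at 8 semitones (a half step wider than perfect) the quality is augmented.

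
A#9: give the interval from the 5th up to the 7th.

Spelling the chord: A#, C##, E#, G#, B#.
The 5th is E# and the 7th is G#.
From E# to G#: 3 semitones over a third = minor.

minor 3rd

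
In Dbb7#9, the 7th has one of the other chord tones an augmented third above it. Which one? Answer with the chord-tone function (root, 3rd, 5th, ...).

9th

Dbb7#9 (Dbb dominant seventh sharp nine) is spelled Dbb–Fb–Abb–Cbb–Eb.
The 7th is Cbb. An augmented third above Cbb is Eb.
Eb is the chord's 9th.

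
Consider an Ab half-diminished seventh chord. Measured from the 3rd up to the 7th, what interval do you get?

Spelling the chord: Ab, Cb, Ebb, Gb.
That puts Cb below Gb.
From Cb to Gb is 7 semitones, exactly the perfect fifth.

perfect fifth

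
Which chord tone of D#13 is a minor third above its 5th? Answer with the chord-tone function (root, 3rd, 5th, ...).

D#13 is spelled D# F## A# C# E# B#.
The 5th is A#. A minor third above A# is C#.
C# is the chord's 7th.

7th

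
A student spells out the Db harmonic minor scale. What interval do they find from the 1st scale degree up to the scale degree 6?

minor sixth

Db harmonic minor: Db Eb Fb Gb Ab Bbb C.
That puts Db below Bbb.
From Db to Bbb: 8 semitones over a sixth = minor.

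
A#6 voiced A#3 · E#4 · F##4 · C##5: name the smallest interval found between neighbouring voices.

major 2nd

Adjacent intervals: A#3→E#4 = perfect fifth; E#4→F##4 = major second; F##4→C##5 = perfect fifth.
The smallest is E#4 to F##4, a major second (2 semitones).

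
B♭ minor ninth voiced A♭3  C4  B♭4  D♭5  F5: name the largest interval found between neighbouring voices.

Adjacent intervals: A♭3→C4 = major third; C4→B♭4 = minor seventh; B♭4→D♭5 = minor third; D♭5→F5 = major third.
The largest is C4 to B♭4, a minor seventh (10 semitones).

minor seventh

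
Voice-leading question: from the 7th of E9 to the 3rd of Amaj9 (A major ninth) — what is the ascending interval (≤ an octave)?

E9 has D as its 7th, and Amaj9 (A major ninth) has C# as its 3rd.
From D to C# is 11 semitones, exactly the major seventh.

major seventh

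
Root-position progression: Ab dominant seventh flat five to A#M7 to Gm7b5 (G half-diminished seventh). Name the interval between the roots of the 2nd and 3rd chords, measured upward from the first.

diminished seventh

The roots are A# and G.
A# up to G is 9 semitones, a whole step narrower than a major seventh, so the interval is diminished.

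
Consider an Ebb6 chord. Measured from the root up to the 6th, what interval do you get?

The chord tones of Ebb6 (Ebb major sixth) are Ebb-Gb-Bbb-Cb.
So we need the interval from Ebb up to Cb.
Ebb up to Cb spans 6 letter names and 9 semitones — a major sixth.

M6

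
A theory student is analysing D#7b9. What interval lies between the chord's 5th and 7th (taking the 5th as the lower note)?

D# dominant seventh flat nine is spelled D#–F##–A#–C#–E.
That puts A# below C#.
From A# to C#: 3 semitones over a third = minor.

minor 3rd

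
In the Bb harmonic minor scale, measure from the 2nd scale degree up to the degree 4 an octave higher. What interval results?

The scale runs Bb C Db Eb F Gb A.
So we need the interval from C up to Eb.
From C to Eb: 15 semitones over a tenth = minor.

m10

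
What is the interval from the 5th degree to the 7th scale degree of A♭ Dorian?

The scale runs A♭ B♭ C♭ D♭ E♭ F G♭.
So we need the interval from E♭ up to G♭.
3 letter names make it a third; at 3 semitones (a half step narrower than major) the quality is minor.

m3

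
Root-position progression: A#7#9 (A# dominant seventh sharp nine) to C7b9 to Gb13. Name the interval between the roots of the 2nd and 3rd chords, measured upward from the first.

The roots are C and Gb.
5 letter names make it a fifth; at 6 semitones (a half step narrower than perfect) the quality is diminished.

diminished fifth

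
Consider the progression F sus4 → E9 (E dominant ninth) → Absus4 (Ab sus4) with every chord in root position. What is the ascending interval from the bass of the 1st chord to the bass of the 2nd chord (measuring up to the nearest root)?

The roots are F and E.
F up to E spans 7 letter names and 11 semitones — a major seventh.

major seventh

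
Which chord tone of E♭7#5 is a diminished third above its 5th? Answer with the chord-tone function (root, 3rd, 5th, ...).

E♭+7 (E♭ augmented seventh) is spelled E♭–G–B–D♭.
The 5th is B. A diminished third above B is D♭.
D♭ is the chord's 7th.

7th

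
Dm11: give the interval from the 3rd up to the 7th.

P5

The chord tones of Dm11 (D minor eleventh) are D F A C E G.
3rd = F; 7th = C.
F up to C spans 5 letter names and 7 semitones — a perfect fifth.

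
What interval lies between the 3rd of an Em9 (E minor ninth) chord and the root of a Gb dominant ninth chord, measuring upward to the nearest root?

The 3rd of Em9 (E minor ninth) is G; the root of Gb dominant ninth is Gb.
8 letter names make it an octave; at 11 semitones (a half step narrower than perfect) the quality is diminished.

diminished octave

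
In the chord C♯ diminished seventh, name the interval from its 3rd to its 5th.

m3

C♯dim7 (C♯ diminished seventh): C♯ E G B♭.
So we need the interval from E up to G.
E up to G is 3 semitones, a half step narrower than a major third, so the interval is minor.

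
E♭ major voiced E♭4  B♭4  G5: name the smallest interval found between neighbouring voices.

perfect 5th

Adjacent intervals: E♭4→B♭4 = perfect fifth; B♭4→G5 = major sixth.
The smallest is E♭4 to B♭4, a perfect fifth (7 semitones).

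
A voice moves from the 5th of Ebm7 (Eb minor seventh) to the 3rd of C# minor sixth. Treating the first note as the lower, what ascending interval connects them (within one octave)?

The 5th of Ebm7 (Eb minor seventh) is Bb; the 3rd of C# minor sixth is E.
4 letter names make it a fourth; at 6 semitones (a half step wider than perfect) the quality is augmented.

augmented fourth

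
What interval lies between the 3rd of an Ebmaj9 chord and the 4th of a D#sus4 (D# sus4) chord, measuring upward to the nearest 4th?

Ebmaj9 has G as its 3rd, and D#sus4 (D# sus4) has G# as its 4th.
From G to G#: 1 semitone over a unison = augmented.

A1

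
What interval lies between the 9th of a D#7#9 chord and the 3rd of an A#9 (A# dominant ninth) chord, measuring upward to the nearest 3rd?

The 9th of D#7#9 is E##; the 3rd of A#9 (A# dominant ninth) is C##.
From E## to C##: 8 semitones over a sixth = minor.

m6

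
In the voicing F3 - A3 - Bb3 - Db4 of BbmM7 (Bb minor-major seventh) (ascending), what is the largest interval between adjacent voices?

Adjacent intervals: F3→A3 = major third; A3→Bb3 = minor second; Bb3→Db4 = minor third.
The largest is F3 to A3, a major third (4 semitones).

major third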